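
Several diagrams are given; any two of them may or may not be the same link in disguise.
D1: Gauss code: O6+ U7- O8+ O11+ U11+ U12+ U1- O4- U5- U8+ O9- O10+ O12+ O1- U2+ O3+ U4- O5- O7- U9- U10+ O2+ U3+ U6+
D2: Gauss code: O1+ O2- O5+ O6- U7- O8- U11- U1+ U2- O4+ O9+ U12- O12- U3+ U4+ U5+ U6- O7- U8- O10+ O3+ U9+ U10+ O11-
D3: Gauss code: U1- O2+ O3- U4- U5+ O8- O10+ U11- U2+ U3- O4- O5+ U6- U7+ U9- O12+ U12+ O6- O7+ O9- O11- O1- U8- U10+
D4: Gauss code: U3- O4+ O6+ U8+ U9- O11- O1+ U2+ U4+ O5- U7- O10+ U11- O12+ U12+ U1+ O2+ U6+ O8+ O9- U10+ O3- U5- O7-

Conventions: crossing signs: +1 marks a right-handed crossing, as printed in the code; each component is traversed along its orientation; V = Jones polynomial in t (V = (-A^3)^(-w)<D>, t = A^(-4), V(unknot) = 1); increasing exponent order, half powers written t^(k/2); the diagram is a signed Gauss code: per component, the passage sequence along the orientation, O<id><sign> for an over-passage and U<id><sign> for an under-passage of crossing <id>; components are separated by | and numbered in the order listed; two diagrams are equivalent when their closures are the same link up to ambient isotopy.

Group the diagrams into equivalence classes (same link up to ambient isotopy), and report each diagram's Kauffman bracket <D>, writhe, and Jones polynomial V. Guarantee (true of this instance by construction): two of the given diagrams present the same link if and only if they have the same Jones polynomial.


equivalence classes: {D1} | {D2, D4} | {D3}
D1 (bracket A^-2 - A^2 + A^6 - A^10 + A^14; 12 crossings at w = +2): V = t^-2 - t^-1 + 1 - t + t^2
D2 (bracket -A^-12 + 2A^-8 - 2A^-4 + 3 - 2A^4 + 2A^8 - A^12; 12 crossings at w = 0): V = -t^-3 + 2t^-2 - 2t^-1 + 3 - 2t + 2t^2 - t^3
V(D3) = 1  [12 crossings, <D> = A^-6, w = -2]
D4 (bracket -A^-6 + 2A^-2 - 2A^2 + 3A^6 - 2A^10 + 2A^14 - A^18; 12 crossings at w = +2): V = -t^-3 + 2t^-2 - 2t^-1 + 3 - 2t + 2t^2 - t^3
observation: 3 classes among 4 diagrams; unequal V(t) rules out equality


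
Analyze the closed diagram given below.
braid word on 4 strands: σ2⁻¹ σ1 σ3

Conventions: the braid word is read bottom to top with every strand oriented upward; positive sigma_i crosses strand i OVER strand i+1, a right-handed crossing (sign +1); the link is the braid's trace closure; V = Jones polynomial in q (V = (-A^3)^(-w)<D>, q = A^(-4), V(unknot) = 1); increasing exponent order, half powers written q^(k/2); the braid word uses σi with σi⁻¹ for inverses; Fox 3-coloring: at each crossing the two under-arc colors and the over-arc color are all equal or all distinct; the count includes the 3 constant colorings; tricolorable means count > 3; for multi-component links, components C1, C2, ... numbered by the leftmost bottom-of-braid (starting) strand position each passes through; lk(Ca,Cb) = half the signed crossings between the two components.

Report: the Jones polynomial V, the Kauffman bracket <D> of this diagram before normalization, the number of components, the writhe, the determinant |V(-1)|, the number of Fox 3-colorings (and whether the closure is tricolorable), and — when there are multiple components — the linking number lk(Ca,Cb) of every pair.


V(q) = 1
bracket: -A^3, w = +1
1 component, writhe +1, over 3 crossings
det 1, colorings 3 of 3^3 — not tricolorable
observation: |V(-1)| = 1: so not tricolorable, since 3 does not divide 1


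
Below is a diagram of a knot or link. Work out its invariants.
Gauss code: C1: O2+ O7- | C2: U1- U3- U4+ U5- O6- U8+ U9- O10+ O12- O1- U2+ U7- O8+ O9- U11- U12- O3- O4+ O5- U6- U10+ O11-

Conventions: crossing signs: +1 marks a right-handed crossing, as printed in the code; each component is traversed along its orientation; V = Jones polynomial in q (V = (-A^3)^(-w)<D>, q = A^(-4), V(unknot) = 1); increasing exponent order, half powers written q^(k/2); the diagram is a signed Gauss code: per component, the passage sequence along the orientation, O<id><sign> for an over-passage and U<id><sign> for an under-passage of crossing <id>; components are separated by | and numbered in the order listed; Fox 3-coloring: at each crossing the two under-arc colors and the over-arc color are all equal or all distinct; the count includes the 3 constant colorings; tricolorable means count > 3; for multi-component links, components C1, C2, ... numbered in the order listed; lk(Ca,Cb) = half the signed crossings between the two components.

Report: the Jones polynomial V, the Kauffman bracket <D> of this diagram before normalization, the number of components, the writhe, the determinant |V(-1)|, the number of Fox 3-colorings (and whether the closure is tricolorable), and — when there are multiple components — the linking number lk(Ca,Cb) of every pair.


V(q) = q^(-9/2) - q^(-5/2) - q^(-3/2) - q^(-1/2)
bracket: -A^-10 - A^-6 - A^-2 + A^6, w = -4
2 components, writhe -4, over 12 crossings
lk(C1,C2) = 0
det 0, colorings 27 of 3^13 — tricolorable
observation: det 0 = |V(-1)|; divisible by 3, so tricolorable


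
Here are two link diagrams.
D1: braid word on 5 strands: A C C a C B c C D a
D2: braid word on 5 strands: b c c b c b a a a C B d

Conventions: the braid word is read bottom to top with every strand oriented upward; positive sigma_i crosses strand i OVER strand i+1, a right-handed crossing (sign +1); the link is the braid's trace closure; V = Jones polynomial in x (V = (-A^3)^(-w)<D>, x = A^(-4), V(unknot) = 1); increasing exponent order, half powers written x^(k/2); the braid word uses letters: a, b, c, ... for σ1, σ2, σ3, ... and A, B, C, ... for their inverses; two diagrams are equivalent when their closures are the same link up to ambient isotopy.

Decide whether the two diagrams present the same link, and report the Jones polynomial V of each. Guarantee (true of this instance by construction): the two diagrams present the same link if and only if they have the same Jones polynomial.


equivalent: no
V(D1) = -x^-4 + x^-3 + x^-1  (w -4, c 10, <D> = A^-8 + 1 - A^4)
V(D2) = x^2 + 2x^4 - 2x^5 + x^6 - 2x^7 + x^8  (w +8, c 12, <D> = A^-8 - 2A^-4 + 1 - 2A^4 + 2A^8 + A^16)
why: V(x) takes 2 values over 2 diagrams, fixing the grouping


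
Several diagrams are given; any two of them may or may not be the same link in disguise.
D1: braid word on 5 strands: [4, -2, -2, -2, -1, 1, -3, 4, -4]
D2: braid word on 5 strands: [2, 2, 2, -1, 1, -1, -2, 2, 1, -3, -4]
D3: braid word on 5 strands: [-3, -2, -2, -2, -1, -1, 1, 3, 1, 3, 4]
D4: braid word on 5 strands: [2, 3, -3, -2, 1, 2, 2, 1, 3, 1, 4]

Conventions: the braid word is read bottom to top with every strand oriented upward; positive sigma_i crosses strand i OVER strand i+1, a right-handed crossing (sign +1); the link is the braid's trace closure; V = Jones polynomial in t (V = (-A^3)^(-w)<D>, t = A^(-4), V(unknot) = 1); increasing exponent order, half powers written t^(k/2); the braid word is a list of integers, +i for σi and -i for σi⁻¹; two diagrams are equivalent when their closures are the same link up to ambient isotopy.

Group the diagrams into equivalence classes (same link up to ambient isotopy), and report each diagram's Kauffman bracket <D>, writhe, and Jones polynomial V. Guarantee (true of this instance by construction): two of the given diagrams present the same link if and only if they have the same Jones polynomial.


equivalence classes: {D1, D3} | {D2} | {D4}
D1 (bracket A^-7 + A^-3 + A - A^9; 9 crossings at w = -3): V = t^(-9/2) - t^(-5/2) - t^(-3/2) - t^(-1/2)
V(D2) = -t^(1/2) - t^(3/2) - t^(5/2) + t^(9/2)  [11 crossings, <D> = -A^-15 + A^-7 + A^-3 + A, w = +1]
V(D3) = t^(-9/2) - t^(-5/2) - t^(-3/2) - t^(-1/2)  (w -1, c 11, <D> = A^-1 + A^3 + A^7 - A^15)
V(D4) = -t^(3/2) - 2t^(7/2) + t^(9/2) - t^(11/2) + t^(13/2)  [11 crossings, <D> = -A^-5 + A^-1 - A^3 + 2A^7 + A^15, w = +7]
key observation: 3 classes among 4 diagrams; unequal V(t) rules out equality


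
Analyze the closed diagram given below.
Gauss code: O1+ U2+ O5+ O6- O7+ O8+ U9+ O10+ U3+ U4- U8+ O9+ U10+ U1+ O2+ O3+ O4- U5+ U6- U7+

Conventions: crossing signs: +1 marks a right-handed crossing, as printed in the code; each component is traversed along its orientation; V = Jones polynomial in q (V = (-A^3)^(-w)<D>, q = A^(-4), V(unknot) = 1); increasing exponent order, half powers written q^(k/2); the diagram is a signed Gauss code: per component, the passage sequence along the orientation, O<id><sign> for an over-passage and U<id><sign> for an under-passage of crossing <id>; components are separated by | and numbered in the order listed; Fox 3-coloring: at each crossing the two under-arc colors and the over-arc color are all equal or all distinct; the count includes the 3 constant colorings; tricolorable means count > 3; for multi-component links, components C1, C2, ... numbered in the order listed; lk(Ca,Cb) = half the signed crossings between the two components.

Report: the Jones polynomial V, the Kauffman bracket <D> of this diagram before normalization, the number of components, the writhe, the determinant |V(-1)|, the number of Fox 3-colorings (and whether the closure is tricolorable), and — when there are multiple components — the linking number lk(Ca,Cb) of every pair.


V(q) = q^2 + 2q^4 - 2q^5 + q^6 - 2q^7 + q^8
bracket: A^-14 - 2A^-10 + A^-6 - 2A^-2 + 2A^2 + A^10, w = +6
1 component, writhe +6, over 10 crossings
det 9, colorings 27 of 3^10 — tricolorable
observation: w = +6 (over 10 crossings) is diagram-only; (-A^3)^(-6) removes it from V


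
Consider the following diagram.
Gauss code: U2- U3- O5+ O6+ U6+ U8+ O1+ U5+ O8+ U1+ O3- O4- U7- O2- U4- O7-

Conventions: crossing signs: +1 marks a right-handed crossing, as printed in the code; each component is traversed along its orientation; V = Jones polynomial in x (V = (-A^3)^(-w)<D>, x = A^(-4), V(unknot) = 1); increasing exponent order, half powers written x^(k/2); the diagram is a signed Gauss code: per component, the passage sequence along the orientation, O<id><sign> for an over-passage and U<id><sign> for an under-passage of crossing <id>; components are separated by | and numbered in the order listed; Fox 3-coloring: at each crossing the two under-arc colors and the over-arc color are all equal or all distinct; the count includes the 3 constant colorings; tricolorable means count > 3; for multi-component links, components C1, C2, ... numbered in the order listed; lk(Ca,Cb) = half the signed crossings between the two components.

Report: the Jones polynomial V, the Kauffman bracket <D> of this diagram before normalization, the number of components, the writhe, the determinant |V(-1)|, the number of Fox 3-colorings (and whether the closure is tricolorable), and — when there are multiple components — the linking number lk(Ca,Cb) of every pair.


V = -x^-3 + x^-2 - x^-1 + 3 - x + x^2 - x^3
<D> = -A^-12 + A^-8 - A^-4 + 3 - A^4 + A^8 - A^12 (w = 0)
1 component over 8 crossings, w = 0
27 Fox colorings among 3^8, |V(-1)| = 9: tricolorable
why: V is palindromic (span 6, det 9): x -> 1/x fixes it; necessary, not sufficient, for amphichirality


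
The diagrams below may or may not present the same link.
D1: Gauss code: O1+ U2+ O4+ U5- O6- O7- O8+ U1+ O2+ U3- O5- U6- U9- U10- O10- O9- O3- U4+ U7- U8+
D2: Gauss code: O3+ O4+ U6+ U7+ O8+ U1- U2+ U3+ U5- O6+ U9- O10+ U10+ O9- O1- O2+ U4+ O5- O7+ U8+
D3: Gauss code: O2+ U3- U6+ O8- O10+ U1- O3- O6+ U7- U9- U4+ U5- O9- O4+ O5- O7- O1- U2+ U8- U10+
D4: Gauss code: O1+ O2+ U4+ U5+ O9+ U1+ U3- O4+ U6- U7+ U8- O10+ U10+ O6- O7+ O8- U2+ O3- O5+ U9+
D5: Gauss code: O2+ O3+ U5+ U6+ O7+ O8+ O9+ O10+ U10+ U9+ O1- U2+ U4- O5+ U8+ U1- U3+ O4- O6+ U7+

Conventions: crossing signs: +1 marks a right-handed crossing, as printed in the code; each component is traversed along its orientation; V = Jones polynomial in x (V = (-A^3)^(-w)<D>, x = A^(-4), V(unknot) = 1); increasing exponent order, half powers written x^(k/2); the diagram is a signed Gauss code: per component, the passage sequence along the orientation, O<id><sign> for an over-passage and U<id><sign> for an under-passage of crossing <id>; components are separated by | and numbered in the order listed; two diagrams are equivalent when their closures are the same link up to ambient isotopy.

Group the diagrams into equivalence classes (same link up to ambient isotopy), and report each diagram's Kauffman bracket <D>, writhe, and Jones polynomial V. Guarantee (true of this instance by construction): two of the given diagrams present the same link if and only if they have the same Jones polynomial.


equivalence classes: {D1} | {D2, D4, D5} | {D3}
D1 (bracket -A^-18 + 2A^-14 - 2A^-10 + 3A^-6 - 2A^-2 + 2A^2 - A^6; 10 crossings at w = -2): V = -x^-3 + 2x^-2 - 2x^-1 + 3 - 2x + 2x^2 - x^3
V(D2) = x - x^2 + 2x^3 - x^4 + x^5 - x^6  [10 crossings, <D> = -A^-12 + A^-8 - A^-4 + 2 - A^4 + A^8, w = +4]
V(D3) = 1  (w -2, c 10, <D> = A^-6)
D4 (bracket -A^-12 + A^-8 - A^-4 + 2 - A^4 + A^8; 10 crossings at w = +4): V = x - x^2 + 2x^3 - x^4 + x^5 - x^6
V(D5) = x - x^2 + 2x^3 - x^4 + x^5 - x^6  [10 crossings, <D> = -A^-6 + A^-2 - A^2 + 2A^6 - A^10 + A^14, w = +6]
observation: comparing 5 Jones polynomials yields 3 groups


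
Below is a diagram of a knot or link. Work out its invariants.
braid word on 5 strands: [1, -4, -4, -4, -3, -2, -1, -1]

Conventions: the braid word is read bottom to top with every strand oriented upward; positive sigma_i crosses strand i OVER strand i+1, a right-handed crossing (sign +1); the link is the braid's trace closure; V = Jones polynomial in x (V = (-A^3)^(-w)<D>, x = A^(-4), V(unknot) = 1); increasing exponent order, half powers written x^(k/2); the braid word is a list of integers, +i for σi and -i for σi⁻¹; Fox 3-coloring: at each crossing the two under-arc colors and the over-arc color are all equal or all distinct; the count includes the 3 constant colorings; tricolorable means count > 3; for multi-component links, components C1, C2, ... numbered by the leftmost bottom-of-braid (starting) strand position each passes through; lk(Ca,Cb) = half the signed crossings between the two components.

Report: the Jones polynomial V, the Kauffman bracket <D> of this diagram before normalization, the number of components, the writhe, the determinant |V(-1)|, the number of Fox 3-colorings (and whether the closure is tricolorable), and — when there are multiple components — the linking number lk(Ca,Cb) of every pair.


Jones polynomial: V(x) = -x^-4 + x^-3 + x^-1
<D> = A^-14 + A^-6 - A^-2; writhe -6
components 1, writhe -6 (8 crossings)
3-colorings: 9 of 3^8, det 3 — tricolorable
note: V spans 3 powers of x: at least 3 crossings in any diagram


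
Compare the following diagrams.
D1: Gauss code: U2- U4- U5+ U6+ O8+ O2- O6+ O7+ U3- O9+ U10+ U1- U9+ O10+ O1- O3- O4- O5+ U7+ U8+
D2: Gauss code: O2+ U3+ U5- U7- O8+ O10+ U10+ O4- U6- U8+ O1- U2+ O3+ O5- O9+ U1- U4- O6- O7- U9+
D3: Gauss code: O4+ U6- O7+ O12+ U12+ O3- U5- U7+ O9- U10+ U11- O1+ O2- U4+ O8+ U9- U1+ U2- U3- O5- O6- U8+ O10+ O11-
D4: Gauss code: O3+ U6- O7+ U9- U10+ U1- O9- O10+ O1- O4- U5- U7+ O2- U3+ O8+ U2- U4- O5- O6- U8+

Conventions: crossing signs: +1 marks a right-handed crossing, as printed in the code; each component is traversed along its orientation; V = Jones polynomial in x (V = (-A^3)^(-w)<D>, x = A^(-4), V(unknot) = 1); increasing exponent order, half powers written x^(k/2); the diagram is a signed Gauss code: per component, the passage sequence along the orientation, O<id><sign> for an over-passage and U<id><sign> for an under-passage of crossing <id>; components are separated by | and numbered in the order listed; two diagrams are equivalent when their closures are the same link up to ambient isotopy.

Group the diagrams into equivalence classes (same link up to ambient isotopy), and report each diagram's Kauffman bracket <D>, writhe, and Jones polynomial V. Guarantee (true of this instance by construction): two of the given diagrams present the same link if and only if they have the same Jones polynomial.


classes: {D1} | {D2, D3, D4}
V(D1) = 1  [10 crossings, <D> = A^6, w = +2]
V(D2) = x^-4 - x^-3 + x^-2 - 2x^-1 + 2 - x + x^2  (w 0, c 10, <D> = A^-8 - A^-4 + 2 - 2A^4 + A^8 - A^12 + A^16)
D3 (bracket A^-8 - A^-4 + 2 - 2A^4 + A^8 - A^12 + A^16; 12 crossings at w = 0): V = x^-4 - x^-3 + x^-2 - 2x^-1 + 2 - x + x^2
V(D4) = x^-4 - x^-3 + x^-2 - 2x^-1 + 2 - x + x^2  (w -2, c 10, <D> = A^-14 - A^-10 + 2A^-6 - 2A^-2 + A^2 - A^6 + A^10)
note: comparing 4 Jones polynomials yields 2 groups


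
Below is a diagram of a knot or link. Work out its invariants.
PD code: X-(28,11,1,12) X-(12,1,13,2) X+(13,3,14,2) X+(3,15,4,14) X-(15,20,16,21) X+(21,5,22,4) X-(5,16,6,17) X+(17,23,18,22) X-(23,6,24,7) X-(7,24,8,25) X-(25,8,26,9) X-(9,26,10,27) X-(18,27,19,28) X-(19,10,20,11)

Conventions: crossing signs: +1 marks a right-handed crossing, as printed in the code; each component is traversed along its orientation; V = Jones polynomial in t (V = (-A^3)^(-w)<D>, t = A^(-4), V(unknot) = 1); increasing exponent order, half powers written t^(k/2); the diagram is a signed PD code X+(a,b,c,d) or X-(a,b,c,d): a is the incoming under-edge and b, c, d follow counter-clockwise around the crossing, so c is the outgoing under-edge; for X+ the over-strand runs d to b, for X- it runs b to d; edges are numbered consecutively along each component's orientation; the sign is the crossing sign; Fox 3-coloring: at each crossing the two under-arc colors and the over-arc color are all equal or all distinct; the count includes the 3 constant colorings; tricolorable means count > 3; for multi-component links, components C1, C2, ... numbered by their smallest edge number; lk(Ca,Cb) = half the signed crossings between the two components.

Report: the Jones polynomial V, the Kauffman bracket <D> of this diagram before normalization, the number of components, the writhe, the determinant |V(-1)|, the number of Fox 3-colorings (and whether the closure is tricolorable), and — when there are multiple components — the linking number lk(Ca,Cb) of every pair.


V = -t^-9 + 2t^-8 - 3t^-7 + 3t^-6 - 3t^-5 + 3t^-4 - t^-3 + t^-2
<D> = A^-10 - A^-6 + 3A^-2 - 3A^2 + 3A^6 - 3A^10 + 2A^14 - A^18 (w = -6)
1 component over 14 crossings, w = -6
3 Fox colorings among 3^14, |V(-1)| = 17: not tricolorable
why: w = -6 (over 14 crossings) is diagram-only; (-A^3)^(6) removes it from V


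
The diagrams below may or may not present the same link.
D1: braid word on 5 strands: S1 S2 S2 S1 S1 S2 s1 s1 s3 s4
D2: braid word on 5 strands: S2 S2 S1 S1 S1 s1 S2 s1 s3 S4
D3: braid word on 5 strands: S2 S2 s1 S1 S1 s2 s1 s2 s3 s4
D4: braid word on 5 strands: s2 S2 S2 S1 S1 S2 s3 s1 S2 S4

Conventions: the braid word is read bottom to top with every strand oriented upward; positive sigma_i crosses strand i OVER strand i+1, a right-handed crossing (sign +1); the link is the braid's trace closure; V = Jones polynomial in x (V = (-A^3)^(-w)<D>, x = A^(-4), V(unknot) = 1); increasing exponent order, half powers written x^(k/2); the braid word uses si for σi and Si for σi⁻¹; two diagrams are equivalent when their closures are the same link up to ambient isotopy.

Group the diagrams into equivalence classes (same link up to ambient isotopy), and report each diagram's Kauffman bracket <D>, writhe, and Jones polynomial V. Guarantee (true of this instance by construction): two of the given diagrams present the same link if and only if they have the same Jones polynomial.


classes: {D1, D2, D4} | {D3}
V(D1) = -x^-6 + x^-5 - x^-4 + 2x^-3 - x^-2 + x^-1  [10 crossings, <D> = A^-2 - A^2 + 2A^6 - A^10 + A^14 - A^18, w = -2]
V(D2) = -x^-6 + x^-5 - x^-4 + 2x^-3 - x^-2 + x^-1  (w -4, c 10, <D> = A^-8 - A^-4 + 2 - A^4 + A^8 - A^12)
D3 (bracket A^6; 10 crossings at w = +2): V = 1
V(D4) = -x^-6 + x^-5 - x^-4 + 2x^-3 - x^-2 + x^-1  [10 crossings, <D> = A^-8 - A^-4 + 2 - A^4 + A^8 - A^12, w = -4]
note: 2 values of V(x) split the 4 diagrams


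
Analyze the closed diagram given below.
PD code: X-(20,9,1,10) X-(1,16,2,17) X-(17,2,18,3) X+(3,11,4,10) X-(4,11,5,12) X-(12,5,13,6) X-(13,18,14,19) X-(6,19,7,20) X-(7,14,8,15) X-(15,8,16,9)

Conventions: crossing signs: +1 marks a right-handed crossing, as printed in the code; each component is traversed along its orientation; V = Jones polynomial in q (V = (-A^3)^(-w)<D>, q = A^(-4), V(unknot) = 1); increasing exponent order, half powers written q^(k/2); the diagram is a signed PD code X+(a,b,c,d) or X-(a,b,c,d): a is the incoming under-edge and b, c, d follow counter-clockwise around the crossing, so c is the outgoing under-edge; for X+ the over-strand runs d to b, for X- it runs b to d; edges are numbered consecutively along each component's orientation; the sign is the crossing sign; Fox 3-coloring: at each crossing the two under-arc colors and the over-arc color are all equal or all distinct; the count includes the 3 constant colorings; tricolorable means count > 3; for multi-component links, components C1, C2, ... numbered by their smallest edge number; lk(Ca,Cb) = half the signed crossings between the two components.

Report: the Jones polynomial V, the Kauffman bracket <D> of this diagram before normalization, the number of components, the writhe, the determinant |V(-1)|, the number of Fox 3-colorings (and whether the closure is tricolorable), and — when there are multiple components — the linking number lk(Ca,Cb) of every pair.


V = -q^-8 + q^-5 + q^-3
<D> = A^-12 + A^-4 - A^8 (w = -8)
1 component over 10 crossings, w = -8
9 Fox colorings among 3^10, |V(-1)| = 3: tricolorable
why: |V(-1)| = 3: so tricolorable, since 3 divides 3


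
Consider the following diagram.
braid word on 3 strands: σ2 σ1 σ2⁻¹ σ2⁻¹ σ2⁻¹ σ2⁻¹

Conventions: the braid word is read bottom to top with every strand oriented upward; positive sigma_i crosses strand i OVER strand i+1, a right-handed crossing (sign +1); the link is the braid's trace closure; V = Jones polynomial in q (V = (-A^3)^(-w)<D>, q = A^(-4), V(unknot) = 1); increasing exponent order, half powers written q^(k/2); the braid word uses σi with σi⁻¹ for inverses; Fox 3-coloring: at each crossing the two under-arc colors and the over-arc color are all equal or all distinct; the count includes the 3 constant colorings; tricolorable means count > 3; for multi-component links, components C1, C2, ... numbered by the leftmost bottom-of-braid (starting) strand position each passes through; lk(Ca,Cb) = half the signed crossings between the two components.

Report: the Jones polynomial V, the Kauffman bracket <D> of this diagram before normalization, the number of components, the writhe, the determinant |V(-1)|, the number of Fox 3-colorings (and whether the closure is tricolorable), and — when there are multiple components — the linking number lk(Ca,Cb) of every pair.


Jones polynomial: V(q) = -q^-4 + q^-3 + q^-1
<D> = A^-2 + A^6 - A^10; writhe -2
components 1, writhe -2 (6 crossings)
3-colorings: 9 of 3^6, det 3 — tricolorable
note: V spans 3 powers of q: at least 3 crossings in any diagram


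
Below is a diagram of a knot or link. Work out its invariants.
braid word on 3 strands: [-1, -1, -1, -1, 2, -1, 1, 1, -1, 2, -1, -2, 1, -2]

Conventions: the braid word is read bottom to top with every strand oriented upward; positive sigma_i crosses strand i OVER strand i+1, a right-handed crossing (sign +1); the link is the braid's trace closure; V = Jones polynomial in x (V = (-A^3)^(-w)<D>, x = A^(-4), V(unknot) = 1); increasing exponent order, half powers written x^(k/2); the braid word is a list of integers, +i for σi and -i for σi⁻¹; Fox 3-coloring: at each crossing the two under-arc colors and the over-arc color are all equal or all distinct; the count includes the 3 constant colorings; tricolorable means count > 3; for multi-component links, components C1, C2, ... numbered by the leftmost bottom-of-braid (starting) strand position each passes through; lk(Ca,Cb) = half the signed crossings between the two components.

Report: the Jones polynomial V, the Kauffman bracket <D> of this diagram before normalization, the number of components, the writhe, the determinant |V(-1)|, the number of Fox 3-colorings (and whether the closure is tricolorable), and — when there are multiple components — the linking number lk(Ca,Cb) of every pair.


Jones polynomial: V(x) = -x^-8 + x^-7 - 2x^-6 + 3x^-5 - 3x^-4 + 4x^-3 - 2x^-2 + 2x^-1 - 1
<D> = -A^-12 + 2A^-8 - 2A^-4 + 4 - 3A^4 + 3A^8 - 2A^12 + A^16 - A^20; writhe -4
components 1, writhe -4 (14 crossings)
3-colorings: 3 of 3^14, det 19 — not tricolorable
note: the word shrinks to σ1⁻¹ σ1⁻¹ σ1⁻¹ σ1⁻¹ σ2 σ2 σ1⁻¹ σ2⁻¹ σ1 σ2⁻¹ after cancelling


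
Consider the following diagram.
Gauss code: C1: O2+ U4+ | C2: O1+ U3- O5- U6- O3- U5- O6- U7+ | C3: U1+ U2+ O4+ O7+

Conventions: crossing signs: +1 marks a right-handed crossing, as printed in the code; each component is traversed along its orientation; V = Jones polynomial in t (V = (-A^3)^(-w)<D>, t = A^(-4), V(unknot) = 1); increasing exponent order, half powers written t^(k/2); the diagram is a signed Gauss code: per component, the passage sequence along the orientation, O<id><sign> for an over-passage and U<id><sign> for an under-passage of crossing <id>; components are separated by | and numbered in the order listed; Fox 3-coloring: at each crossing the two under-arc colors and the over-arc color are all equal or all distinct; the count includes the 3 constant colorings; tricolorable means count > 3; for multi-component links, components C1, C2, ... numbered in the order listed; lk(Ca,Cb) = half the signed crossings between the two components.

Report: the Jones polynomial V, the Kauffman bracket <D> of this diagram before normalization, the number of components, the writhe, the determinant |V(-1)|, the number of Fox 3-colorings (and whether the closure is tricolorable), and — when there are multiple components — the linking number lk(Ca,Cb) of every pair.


V(t) = -t^-3 + t^-2 - 2t^-1 + 3 - t + 3t^2 + t^4
bracket: -A^-13 - 3A^-5 + A^-1 - 3A^3 + 2A^7 - A^11 + A^15, w = +1
3 components, writhe +1, over 7 crossings
lk(C1,C2) = 0
linking number lk(C1,C3) = +1
lk(C2,C3): +1
det 12, colorings 9 of 3^7 — tricolorable
observation: summing lk over 3 pairs gives +2


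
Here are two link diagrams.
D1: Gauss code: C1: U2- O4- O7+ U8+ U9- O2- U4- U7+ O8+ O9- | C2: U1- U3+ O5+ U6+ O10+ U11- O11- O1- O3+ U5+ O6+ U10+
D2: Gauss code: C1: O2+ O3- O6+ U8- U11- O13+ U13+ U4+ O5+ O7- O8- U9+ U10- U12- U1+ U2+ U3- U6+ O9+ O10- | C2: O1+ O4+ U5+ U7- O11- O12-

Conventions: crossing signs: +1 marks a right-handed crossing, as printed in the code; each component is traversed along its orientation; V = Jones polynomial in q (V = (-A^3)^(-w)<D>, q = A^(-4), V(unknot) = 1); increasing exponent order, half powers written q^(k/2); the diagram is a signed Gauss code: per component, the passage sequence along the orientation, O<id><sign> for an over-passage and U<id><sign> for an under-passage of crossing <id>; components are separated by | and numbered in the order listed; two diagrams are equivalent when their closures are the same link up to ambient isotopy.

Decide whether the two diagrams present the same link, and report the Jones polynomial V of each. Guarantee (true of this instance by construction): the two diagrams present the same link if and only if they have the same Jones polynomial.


equivalent: no
V(D1) = -q^(1/2) - q^(3/2) - q^(5/2) + q^(9/2)  (w +1, c 11, <D> = -A^-15 + A^-7 + A^-3 + A)
V(D2) = -q^(-1/2) - q^(1/2)  (w +1, c 13, <D> = A + A^5)
why: 2 values of V(q) split the 2 diagrams


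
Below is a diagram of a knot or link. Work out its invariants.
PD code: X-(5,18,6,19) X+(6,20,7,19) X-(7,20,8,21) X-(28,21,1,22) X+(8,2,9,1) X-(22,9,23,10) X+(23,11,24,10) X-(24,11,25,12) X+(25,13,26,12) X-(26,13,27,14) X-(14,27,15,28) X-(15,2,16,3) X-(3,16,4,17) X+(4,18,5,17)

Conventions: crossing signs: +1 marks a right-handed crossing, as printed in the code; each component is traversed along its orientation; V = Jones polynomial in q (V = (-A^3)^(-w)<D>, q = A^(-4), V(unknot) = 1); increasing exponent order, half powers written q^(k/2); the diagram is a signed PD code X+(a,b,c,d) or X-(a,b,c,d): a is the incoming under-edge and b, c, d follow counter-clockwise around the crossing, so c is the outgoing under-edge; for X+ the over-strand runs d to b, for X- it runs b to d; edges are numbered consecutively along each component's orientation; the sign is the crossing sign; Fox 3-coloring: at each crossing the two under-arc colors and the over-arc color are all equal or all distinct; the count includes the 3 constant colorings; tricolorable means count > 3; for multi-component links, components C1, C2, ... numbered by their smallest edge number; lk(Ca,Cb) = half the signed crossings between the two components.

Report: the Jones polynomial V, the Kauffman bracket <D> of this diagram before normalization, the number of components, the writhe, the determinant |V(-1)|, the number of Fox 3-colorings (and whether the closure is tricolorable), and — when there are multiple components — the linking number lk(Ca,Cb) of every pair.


Jones polynomial: V(q) = -q^-6 + q^-5 - q^-4 + 2q^-3 - q^-2 + q^-1
<D> = A^-8 - A^-4 + 2 - A^4 + A^8 - A^12; writhe -4
components 1, writhe -4 (14 crossings)
3-colorings: 3 of 3^14, det 7 — not tricolorable
note: V spans 5 powers of q: at least 5 crossings in any diagram


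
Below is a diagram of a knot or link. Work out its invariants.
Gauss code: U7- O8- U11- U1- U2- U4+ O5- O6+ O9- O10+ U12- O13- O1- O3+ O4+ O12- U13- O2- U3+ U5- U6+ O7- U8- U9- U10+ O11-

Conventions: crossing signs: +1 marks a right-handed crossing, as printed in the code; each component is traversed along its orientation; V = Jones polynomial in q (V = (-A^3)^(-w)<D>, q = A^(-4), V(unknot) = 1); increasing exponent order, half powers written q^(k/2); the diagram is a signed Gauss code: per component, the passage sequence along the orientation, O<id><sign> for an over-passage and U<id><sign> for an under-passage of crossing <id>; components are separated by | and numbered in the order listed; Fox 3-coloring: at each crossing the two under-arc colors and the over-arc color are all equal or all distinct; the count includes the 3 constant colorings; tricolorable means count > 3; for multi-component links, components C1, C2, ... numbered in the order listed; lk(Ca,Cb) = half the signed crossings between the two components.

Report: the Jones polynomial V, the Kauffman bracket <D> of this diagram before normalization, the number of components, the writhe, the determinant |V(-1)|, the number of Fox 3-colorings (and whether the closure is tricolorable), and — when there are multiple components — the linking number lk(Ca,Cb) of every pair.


Jones polynomial: V(q) = -q^-4 + q^-3 + q^-1
<D> = -A^-11 - A^-3 + A; writhe -5
components 1, writhe -5 (13 crossings)
3-colorings: 9 of 3^13, det 3 — tricolorable
note: det 3 = |V(-1)|; divisible by 3, so tricolorable


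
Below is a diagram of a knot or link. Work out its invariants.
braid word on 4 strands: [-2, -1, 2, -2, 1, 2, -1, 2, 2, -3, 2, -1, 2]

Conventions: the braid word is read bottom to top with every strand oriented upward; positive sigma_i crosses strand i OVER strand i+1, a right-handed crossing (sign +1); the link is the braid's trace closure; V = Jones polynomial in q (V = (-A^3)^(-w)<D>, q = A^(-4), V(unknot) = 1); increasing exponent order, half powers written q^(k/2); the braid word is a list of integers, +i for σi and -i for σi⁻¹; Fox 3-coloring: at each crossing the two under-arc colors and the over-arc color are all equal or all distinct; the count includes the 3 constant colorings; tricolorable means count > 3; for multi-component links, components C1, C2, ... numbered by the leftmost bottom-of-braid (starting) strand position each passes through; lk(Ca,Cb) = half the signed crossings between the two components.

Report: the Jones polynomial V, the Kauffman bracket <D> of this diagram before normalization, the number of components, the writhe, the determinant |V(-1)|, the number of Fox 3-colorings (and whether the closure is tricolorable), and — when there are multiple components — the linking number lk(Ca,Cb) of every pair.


V = q^-1 - 1 + 2q - 2q^2 + 2q^3 - 2q^4 + q^5
<D> = -A^-17 + 2A^-13 - 2A^-9 + 2A^-5 - 2A^-1 + A^3 - A^7 (w = +1)
1 component over 13 crossings, w = +1
3 Fox colorings among 3^13, |V(-1)| = 11: not tricolorable
why: |V(-1)| = 11: so not tricolorable, since 3 does not divide 11


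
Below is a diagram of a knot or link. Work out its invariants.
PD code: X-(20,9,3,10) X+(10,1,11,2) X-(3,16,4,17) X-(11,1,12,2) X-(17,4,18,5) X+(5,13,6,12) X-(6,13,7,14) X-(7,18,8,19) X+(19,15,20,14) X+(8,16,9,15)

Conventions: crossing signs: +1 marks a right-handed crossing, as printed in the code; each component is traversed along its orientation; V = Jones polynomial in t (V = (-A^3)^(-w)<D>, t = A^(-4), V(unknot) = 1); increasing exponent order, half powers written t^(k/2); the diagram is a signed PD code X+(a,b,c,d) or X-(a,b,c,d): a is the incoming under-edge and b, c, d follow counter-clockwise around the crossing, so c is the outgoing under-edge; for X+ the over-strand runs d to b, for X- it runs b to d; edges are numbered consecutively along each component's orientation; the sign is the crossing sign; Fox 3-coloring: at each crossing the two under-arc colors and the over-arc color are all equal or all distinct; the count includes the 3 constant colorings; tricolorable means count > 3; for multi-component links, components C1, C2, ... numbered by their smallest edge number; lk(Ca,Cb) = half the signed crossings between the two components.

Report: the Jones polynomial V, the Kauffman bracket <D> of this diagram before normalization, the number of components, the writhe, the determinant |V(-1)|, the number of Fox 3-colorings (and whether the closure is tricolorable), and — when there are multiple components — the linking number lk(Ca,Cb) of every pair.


Jones polynomial: V(t) = t^(-9/2) - t^(-5/2) - t^(-3/2) - t^(-1/2)
<D> = -A^-4 - 1 - A^4 + A^12; writhe -2
components 2, writhe -2 (10 crossings)
linking number lk(C1,C2) = 0
3-colorings: 27 of 3^11, det 0 — tricolorable
note: w = -2 shifts under R1 moves; the (-A^3)^(2) factor cancels that in V


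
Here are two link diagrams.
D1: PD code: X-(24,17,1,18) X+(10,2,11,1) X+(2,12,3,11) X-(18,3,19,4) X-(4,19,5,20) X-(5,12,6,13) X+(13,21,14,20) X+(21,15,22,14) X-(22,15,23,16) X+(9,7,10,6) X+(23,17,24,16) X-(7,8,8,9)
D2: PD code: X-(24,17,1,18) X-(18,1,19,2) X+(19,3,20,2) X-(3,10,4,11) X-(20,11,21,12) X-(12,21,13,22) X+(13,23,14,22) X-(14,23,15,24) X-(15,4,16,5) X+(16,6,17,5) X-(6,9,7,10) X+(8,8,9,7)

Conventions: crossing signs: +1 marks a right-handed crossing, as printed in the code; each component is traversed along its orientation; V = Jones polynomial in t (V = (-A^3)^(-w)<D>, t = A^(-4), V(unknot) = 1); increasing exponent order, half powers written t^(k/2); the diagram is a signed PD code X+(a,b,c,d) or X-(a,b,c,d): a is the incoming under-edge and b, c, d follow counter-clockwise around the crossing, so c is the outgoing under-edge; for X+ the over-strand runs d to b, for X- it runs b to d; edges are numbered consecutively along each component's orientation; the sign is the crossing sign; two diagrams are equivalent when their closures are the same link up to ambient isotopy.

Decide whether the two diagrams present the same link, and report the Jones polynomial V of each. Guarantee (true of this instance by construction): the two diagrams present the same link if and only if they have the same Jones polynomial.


same link: no
V(D1) = t^-2 - t^-1 + 1 - t + t^2  [12 crossings, <D> = A^-8 - A^-4 + 1 - A^4 + A^8, w = 0]
V(D2) = -t^-4 + t^-3 + t^-1  [12 crossings, <D> = A^-8 + 1 - A^4, w = -4]
insight: 2 classes among 2 diagrams; unequal V(t) rules out equality


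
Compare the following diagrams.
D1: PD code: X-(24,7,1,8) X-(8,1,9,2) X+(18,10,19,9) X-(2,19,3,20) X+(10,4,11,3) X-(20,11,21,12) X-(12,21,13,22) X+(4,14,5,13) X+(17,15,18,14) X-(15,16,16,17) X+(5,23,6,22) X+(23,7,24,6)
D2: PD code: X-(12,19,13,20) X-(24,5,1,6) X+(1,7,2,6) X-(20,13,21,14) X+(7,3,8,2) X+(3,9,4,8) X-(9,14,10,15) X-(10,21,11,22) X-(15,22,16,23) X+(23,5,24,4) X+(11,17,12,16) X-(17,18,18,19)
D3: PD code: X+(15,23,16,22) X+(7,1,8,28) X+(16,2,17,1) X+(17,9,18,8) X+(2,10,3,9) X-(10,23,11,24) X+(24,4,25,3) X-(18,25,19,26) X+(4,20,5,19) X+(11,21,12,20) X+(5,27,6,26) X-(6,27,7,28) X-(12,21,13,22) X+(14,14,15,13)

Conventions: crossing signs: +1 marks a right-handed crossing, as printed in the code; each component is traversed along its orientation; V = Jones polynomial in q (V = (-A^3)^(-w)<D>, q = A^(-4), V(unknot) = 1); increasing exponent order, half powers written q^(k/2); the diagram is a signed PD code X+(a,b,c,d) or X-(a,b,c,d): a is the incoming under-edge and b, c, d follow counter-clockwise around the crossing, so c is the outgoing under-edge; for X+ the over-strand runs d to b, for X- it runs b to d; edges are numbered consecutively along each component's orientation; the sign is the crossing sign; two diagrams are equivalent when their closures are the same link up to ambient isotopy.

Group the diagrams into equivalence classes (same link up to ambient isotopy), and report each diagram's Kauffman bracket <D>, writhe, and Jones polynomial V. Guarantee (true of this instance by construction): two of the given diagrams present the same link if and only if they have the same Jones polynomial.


equivalence classes: {D1} | {D2} | {D3}
D1 (bracket -A^-12 + 2A^-8 - 2A^-4 + 3 - 2A^4 + 2A^8 - A^12; 12 crossings at w = 0): V = -q^-3 + 2q^-2 - 2q^-1 + 3 - 2q + 2q^2 - q^3
D2 (bracket -A^-18 + A^-14 - A^-10 + 3A^-6 - A^-2 + A^2 - A^6; 12 crossings at w = -2): V = -q^-3 + q^-2 - q^-1 + 3 - q + q^2 - q^3
V(D3) = q - q^2 + 2q^3 - q^4 + q^5 - q^6  (w +6, c 14, <D> = -A^-6 + A^-2 - A^2 + 2A^6 - A^10 + A^14)
observation: V(q) takes 3 values over 3 diagrams, fixing the grouping


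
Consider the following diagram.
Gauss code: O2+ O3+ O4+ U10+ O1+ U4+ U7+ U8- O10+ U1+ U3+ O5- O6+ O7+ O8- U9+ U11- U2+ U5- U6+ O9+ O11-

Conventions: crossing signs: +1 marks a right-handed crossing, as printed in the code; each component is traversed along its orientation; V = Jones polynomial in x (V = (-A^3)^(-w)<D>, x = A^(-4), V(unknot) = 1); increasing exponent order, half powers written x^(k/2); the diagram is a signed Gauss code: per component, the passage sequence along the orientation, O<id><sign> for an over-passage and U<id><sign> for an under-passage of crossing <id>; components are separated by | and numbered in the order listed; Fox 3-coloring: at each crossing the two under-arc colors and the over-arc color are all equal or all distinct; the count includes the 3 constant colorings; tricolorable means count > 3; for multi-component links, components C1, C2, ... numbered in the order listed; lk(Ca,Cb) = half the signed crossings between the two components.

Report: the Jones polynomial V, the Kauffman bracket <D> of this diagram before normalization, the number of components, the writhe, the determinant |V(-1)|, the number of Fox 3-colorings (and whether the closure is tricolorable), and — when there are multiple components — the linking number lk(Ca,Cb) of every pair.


V(x) = x + x^3 - x^4
bracket: A^-1 - A^3 - A^11, w = +5
1 component, writhe +5, over 11 crossings
det 3, colorings 9 of 3^11 — tricolorable
observation: det 3 = |V(-1)|; divisible by 3, so tricolorable


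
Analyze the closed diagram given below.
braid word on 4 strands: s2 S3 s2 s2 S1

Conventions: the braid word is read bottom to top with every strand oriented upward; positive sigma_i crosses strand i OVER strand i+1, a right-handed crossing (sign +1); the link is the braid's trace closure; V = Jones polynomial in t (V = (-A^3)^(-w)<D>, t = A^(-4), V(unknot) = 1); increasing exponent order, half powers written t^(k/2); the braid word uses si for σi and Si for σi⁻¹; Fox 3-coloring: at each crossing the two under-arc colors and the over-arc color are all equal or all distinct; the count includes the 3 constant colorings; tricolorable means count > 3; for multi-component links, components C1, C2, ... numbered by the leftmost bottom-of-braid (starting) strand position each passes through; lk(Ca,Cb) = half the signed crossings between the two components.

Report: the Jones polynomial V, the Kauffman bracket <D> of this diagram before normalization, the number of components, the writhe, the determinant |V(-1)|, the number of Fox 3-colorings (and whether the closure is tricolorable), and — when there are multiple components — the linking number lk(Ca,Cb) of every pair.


V = t + t^3 - t^4
<D> = A^-13 - A^-9 - A^-1 (w = +1)
1 component over 5 crossings, w = +1
9 Fox colorings among 3^5, |V(-1)| = 3: tricolorable
why: det 3 = |V(-1)|; divisible by 3, so tricolorable
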